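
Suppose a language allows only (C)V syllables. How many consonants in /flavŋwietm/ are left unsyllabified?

5

Syllabifying with onset maximization leaves /f/, /v/, /ŋ/, /t/, /m/ stranded (no codas are permitted; onsets are limited to one consonant).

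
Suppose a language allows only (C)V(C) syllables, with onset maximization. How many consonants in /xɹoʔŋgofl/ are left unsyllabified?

3

The consonants /x/, /ŋ/, /l/ cannot be parsed into a legal (C)V(C) syllable (at most one coda consonant is licensed; onsets are limited to one consonant).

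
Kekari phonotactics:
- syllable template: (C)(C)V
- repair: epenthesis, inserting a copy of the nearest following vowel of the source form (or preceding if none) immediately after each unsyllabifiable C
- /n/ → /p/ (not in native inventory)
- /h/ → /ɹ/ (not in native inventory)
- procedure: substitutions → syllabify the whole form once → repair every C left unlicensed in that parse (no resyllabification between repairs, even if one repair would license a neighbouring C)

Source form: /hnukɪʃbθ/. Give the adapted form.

ɹpukɪʃɪbɪθɪ

Substitution: /h/ → /ɹ/, /n/ → /p/, giving /ɹpukɪʃbθ/.
Under (C)(C)V, the unsyllabifiable consonants are /ʃ/, /b/, /θ/ (no codas are permitted; onsets may contain at most 2 consonants).
Inserting the epenthetic vowel yields /ʃ/ → /ʃɪ/, /b/ → /bɪ/, /θ/ → /θɪ/.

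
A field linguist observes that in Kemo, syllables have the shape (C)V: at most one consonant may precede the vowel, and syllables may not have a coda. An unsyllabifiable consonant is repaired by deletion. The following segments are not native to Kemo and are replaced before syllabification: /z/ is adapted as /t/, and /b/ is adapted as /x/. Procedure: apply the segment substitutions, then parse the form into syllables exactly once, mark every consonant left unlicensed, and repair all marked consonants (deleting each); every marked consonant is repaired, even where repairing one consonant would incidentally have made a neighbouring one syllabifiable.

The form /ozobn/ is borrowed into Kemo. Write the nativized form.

oto

Substitution: /z/ → /t/, /b/ → /x/, giving /otoxn/.
Under (C)V, the unsyllabifiable consonants are /x/, /n/ (no codas are permitted; onsets are limited to one consonant).
Each unlicensed consonant is deleted: /x/, /n/.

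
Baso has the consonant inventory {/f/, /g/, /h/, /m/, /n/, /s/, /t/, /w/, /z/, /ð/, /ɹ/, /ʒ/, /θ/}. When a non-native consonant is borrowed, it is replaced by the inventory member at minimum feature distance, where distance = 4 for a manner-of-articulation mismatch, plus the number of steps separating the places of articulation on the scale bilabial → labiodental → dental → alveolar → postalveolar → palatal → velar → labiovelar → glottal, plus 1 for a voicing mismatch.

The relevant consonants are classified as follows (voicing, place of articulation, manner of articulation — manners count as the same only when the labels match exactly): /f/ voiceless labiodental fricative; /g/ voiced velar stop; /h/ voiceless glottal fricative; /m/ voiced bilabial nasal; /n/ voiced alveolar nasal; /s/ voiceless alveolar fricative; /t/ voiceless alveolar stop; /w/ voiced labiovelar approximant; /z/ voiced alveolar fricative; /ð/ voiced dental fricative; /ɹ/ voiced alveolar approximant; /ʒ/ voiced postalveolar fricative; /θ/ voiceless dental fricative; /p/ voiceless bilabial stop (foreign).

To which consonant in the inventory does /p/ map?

t

/t/ is closest: same manner (stop), place distance 3 (bilabial→alveolar), same voicing; total 3. Next closest is /f/ at distance 5.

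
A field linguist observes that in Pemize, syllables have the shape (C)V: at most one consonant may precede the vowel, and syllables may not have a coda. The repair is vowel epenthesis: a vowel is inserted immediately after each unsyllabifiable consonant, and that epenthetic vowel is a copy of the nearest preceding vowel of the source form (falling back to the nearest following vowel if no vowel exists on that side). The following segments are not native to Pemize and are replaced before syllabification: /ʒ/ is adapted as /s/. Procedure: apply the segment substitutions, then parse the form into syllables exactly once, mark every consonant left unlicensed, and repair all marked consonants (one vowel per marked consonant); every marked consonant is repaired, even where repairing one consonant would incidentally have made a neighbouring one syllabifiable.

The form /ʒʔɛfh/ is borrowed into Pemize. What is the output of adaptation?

Substitution: /ʒ/ → /s/, giving /sʔɛfh/.
The consonants /s/, /f/, /h/ cannot be parsed into a legal (C)V syllable (no codas are permitted; onsets are limited to one consonant).
Epenthesis after each stranded consonant: /s/ → /sɛ/, /f/ → /fɛ/, /h/ → /hɛ/.

sɛʔɛfɛhɛ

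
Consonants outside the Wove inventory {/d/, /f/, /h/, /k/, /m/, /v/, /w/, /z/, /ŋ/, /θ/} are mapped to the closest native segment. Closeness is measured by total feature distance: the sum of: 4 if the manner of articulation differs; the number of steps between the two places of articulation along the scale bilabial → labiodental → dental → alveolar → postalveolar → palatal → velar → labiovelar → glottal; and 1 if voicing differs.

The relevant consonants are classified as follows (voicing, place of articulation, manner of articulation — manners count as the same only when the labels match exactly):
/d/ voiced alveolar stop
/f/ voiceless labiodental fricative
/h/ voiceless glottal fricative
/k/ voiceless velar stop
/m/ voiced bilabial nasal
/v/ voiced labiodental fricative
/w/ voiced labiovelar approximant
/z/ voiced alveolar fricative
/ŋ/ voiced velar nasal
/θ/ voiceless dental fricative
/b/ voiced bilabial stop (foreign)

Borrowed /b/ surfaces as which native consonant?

/d/ is closest: same manner (stop), place distance 3 (bilabial→alveolar), same voicing; total 3. Next closest is /m/ at distance 4.

d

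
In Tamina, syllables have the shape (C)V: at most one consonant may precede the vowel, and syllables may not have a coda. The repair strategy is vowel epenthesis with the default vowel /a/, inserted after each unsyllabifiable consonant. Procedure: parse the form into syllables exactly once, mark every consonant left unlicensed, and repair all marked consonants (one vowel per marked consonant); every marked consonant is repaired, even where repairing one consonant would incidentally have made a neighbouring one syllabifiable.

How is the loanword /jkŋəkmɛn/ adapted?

jakaŋəkamɛna

The consonants /j/, /k/, /k/, /n/ cannot be parsed into a legal (C)V syllable (no codas are permitted; onsets are limited to one consonant).
Inserting the epenthetic vowel yields /j/ → /ja/, /k/ → /ka/, /k/ → /ka/, /n/ → /na/.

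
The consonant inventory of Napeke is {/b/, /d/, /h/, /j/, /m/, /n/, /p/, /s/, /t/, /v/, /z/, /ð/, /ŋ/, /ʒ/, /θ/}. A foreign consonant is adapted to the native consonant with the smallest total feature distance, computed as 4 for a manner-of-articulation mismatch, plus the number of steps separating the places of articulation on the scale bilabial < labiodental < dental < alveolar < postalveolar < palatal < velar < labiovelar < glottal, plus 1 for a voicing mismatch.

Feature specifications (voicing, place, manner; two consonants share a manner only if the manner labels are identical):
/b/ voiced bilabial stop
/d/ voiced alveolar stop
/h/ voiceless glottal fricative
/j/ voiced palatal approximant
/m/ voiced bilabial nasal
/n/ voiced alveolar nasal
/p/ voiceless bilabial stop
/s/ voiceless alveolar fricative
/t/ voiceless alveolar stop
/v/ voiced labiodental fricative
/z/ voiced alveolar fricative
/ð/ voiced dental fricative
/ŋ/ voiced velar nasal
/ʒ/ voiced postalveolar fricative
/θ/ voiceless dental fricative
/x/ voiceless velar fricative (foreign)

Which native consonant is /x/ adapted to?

h

/h/ is closest: same manner (fricative), place distance 2 (velar→glottal), same voicing; total 2. Next closest is /s/ at distance 3.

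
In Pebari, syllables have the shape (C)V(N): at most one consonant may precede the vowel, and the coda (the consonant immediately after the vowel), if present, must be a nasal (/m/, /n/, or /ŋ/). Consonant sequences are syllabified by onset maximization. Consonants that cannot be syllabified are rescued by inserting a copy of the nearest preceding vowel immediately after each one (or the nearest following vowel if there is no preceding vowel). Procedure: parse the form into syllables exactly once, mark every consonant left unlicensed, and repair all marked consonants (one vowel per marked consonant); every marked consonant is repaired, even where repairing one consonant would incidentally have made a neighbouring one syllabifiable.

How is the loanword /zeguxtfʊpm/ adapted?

zeguxutufʊpʊmʊ

The consonants /x/, /t/, /p/, /m/ cannot be parsed into a legal (C)V(N) syllable (only a nasal (/m/, /n/, or /ŋ/) is licensed in coda position; onsets are limited to one consonant).
Epenthesis after each stranded consonant: /x/ → /xu/, /t/ → /tu/, /p/ → /pʊ/, /m/ → /mʊ/.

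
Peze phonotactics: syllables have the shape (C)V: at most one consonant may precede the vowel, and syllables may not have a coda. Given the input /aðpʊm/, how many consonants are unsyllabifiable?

2

The consonants /ð/, /m/ cannot be parsed into a legal (C)V syllable (no codas are permitted; onsets are limited to one consonant).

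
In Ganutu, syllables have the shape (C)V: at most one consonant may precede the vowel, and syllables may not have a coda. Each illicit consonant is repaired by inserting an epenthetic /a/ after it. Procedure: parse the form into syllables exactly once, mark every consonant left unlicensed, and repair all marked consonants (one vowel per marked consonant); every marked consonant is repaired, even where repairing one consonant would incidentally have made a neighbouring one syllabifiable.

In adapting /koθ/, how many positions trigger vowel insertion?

The unsyllabifiable consonants are /θ/; each receives one epenthetic vowel.

1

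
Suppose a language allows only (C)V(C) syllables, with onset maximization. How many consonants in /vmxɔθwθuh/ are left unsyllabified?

Under (C)V(C), the unsyllabifiable consonants are /v/, /m/, /w/ (at most one coda consonant is licensed; onsets are limited to one consonant).

3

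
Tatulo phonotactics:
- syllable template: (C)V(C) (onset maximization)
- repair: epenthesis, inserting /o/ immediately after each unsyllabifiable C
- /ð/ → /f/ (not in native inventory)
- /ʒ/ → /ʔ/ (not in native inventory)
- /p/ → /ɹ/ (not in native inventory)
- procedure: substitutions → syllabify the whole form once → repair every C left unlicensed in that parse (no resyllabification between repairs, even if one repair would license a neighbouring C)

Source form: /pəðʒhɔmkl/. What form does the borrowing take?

Substitution: /p/ → /ɹ/, /ð/ → /f/, /ʒ/ → /ʔ/, giving /ɹəfʔhɔmkl/.
The consonants /ʔ/, /k/, /l/ cannot be parsed into a legal (C)V(C) syllable (at most one coda consonant is licensed; onsets are limited to one consonant).
Inserting the epenthetic vowel yields /ʔ/ → /ʔo/, /k/ → /ko/, /l/ → /lo/.

ɹəfʔohɔmkolo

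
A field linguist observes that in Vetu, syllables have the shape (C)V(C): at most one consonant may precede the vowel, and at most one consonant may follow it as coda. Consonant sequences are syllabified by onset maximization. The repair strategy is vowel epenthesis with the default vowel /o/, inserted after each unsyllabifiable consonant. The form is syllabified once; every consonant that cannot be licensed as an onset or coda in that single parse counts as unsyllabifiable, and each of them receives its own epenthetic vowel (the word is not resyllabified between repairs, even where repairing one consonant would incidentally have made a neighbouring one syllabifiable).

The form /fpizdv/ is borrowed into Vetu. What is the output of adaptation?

fopizdovo

Syllabifying with onset maximization leaves /f/, /d/, /v/ stranded (at most one coda consonant is licensed; onsets are limited to one consonant).
Inserting the epenthetic vowel yields /f/ → /fo/, /d/ → /do/, /v/ → /vo/.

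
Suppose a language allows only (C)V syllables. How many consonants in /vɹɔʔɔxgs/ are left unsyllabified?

The consonants /v/, /x/, /g/, /s/ cannot be parsed into a legal (C)V syllable (no codas are permitted; onsets are limited to one consonant).

4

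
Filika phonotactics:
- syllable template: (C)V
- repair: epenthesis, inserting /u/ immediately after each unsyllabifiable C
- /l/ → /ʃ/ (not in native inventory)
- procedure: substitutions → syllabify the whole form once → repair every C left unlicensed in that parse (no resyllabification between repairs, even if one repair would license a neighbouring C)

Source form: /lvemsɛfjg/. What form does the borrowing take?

ʃuvemusɛfujugu

Substitution: /l/ → /ʃ/, giving /ʃvemsɛfjg/.
Syllabifying with onset maximization leaves /ʃ/, /m/, /f/, /j/, /g/ stranded (no codas are permitted; onsets are limited to one consonant).
Inserting the epenthetic vowel yields /ʃ/ → /ʃu/, /m/ → /mu/, /f/ → /fu/, /j/ → /ju/, /g/ → /gu/.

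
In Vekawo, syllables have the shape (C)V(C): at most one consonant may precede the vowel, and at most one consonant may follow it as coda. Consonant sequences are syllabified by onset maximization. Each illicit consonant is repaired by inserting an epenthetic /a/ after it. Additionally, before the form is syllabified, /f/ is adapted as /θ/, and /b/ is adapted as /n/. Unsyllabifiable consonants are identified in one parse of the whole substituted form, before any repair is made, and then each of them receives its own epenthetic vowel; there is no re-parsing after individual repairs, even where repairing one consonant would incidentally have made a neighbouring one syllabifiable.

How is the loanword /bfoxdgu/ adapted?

naθoxdagu

Substitution: /b/ → /n/, /f/ → /θ/, giving /nθoxdgu/.
Under (C)V(C), the unsyllabifiable consonants are /n/, /d/ (at most one coda consonant is licensed; onsets are limited to one consonant).
Each unlicensed consonant becomes the onset of a new syllable: /n/ → /na/, /d/ → /da/.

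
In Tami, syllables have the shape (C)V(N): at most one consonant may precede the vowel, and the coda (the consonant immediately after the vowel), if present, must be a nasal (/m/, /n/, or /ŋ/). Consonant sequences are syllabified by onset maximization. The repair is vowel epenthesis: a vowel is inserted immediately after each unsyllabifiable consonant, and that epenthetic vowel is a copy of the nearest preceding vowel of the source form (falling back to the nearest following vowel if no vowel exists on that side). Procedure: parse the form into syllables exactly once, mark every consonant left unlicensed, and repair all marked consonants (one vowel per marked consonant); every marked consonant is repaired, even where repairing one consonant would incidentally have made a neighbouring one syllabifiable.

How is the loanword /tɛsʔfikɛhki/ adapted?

tɛsɛʔɛfikɛhɛki

Syllabifying with onset maximization leaves /s/, /ʔ/, /h/ stranded (only a nasal (/m/, /n/, or /ŋ/) is licensed in coda position; onsets are limited to one consonant).
Inserting the epenthetic vowel yields /s/ → /sɛ/, /ʔ/ → /ʔɛ/, /h/ → /hɛ/.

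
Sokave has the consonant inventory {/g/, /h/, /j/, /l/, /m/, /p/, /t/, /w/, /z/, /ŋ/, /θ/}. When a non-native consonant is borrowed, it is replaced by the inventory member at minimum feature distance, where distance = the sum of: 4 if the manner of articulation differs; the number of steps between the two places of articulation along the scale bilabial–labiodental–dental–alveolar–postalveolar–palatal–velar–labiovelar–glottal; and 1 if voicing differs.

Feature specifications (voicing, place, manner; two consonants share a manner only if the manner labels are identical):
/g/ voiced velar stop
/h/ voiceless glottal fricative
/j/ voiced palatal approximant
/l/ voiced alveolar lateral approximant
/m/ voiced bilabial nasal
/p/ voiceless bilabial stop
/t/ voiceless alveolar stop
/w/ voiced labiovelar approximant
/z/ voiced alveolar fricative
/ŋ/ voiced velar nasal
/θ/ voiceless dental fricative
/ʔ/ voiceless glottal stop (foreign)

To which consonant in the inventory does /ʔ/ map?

/g/ is closest: same manner (stop), place distance 2 (glottal→velar), voicing differs (+1); total 3. Next closest is /h/ at distance 4.

g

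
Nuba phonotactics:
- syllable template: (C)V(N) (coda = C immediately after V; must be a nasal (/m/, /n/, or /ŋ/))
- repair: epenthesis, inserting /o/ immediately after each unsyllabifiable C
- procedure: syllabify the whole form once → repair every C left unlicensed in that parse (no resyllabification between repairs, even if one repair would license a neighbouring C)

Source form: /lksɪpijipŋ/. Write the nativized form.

lokosɪpijipoŋo

Under (C)V(N), the unsyllabifiable consonants are /l/, /k/, /p/, /ŋ/ (only a nasal (/m/, /n/, or /ŋ/) is licensed in coda position; onsets are limited to one consonant).
Inserting the epenthetic vowel yields /l/ → /lo/, /k/ → /ko/, /p/ → /po/, /ŋ/ → /ŋo/.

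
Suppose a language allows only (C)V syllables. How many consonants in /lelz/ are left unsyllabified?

The consonants /l/, /z/ cannot be parsed into a legal (C)V syllable (no codas are permitted; onsets are limited to one consonant).

2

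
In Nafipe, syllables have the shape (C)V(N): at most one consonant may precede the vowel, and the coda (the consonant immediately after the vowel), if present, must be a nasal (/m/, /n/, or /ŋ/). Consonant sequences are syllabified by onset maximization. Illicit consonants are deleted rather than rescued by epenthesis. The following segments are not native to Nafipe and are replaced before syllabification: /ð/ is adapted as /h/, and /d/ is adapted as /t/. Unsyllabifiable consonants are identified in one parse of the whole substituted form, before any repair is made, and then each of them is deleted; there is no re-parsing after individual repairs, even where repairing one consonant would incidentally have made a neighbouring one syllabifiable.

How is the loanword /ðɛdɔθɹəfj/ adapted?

Substitution: /ð/ → /h/, /d/ → /t/, giving /hɛtɔθɹəfj/.
Syllabifying with onset maximization leaves /θ/, /f/, /j/ stranded (only a nasal (/m/, /n/, or /ŋ/) is licensed in coda position; onsets are limited to one consonant).
Deletion applies to /θ/, /f/, /j/.

hɛtɔɹə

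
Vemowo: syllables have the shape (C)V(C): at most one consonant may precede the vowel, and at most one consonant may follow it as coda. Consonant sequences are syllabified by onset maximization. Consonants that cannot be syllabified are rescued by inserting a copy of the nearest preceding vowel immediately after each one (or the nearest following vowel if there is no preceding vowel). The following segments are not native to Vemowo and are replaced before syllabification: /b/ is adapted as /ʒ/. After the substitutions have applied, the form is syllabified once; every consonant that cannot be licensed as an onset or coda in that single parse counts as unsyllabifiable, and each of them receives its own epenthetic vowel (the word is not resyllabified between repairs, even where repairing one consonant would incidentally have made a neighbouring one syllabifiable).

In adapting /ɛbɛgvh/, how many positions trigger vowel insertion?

2

After substitution the input is /ɛʒɛgvh/.
The unsyllabifiable consonants are /v/, /h/; each receives one epenthetic vowel.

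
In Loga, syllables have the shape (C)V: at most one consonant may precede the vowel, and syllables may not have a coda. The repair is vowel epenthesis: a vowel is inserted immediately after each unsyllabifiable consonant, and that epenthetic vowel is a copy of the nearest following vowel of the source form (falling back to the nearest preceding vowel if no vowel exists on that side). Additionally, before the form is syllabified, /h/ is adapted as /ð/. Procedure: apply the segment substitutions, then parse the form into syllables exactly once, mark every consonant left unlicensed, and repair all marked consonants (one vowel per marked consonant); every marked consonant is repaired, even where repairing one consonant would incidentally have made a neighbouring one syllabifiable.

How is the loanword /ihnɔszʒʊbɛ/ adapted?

Substitution: /h/ → /ð/, giving /iðnɔszʒʊbɛ/.
Under (C)V, the unsyllabifiable consonants are /ð/, /s/, /z/ (no codas are permitted; onsets are limited to one consonant).
Epenthesis after each stranded consonant: /ð/ → /ðɔ/, /s/ → /sʊ/, /z/ → /zʊ/.

iðɔnɔsʊzʊʒʊbɛ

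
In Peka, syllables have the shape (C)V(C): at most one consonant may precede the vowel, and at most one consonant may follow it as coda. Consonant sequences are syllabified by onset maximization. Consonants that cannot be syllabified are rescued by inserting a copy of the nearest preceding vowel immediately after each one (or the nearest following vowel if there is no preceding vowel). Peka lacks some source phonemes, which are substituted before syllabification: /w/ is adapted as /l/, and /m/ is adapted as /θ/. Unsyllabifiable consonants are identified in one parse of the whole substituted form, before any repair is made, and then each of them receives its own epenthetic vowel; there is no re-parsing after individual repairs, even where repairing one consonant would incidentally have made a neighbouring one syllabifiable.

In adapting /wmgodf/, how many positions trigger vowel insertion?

3

After substitution the input is /lθgodf/.
The unsyllabifiable consonants are /l/, /θ/, /f/; each receives one epenthetic vowel.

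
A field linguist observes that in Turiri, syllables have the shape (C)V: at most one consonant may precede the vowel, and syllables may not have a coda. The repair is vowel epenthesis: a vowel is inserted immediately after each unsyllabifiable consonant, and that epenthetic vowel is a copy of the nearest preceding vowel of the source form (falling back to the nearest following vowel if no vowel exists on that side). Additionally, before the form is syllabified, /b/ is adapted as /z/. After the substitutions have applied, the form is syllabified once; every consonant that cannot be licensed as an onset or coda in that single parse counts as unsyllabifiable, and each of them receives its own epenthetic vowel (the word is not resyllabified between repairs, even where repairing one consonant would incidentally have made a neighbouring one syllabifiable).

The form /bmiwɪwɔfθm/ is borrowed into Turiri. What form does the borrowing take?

zimiwɪwɔfɔθɔmɔ

Substitution: /b/ → /z/, giving /zmiwɪwɔfθm/.
Syllabifying with onset maximization leaves /z/, /f/, /θ/, /m/ stranded (no codas are permitted; onsets are limited to one consonant).
Epenthesis after each stranded consonant: /z/ → /zi/, /f/ → /fɔ/, /θ/ → /θɔ/, /m/ → /mɔ/.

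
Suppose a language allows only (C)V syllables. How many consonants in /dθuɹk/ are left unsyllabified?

Syllabifying with onset maximization leaves /d/, /ɹ/, /k/ stranded (no codas are permitted; onsets are limited to one consonant).

3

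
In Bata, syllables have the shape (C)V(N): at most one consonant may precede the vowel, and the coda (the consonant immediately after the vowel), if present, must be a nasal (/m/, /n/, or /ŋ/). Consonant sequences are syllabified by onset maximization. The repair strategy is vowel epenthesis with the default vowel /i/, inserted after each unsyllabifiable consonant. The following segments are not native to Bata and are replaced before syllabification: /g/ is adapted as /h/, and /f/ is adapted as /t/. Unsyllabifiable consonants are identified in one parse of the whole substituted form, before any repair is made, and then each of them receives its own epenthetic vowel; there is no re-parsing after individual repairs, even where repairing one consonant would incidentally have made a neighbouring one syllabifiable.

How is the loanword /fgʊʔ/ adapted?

tihʊʔi

Substitution: /f/ → /t/, /g/ → /h/, giving /thʊʔ/.
Syllabifying with onset maximization leaves /t/, /ʔ/ stranded (only a nasal (/m/, /n/, or /ŋ/) is licensed in coda position; onsets are limited to one consonant).
Epenthesis after each stranded consonant: /t/ → /ti/, /ʔ/ → /ʔi/.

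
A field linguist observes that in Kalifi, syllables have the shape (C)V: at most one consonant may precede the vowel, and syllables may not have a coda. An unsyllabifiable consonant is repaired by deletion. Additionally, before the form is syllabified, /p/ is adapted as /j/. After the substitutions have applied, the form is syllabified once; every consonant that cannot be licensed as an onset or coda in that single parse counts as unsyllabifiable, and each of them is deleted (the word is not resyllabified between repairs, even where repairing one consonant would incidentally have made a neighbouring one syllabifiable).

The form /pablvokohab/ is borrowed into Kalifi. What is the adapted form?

javokoha

Substitution: /p/ → /j/, giving /jablvokohab/.
Syllabifying with onset maximization leaves /b/, /l/, /b/ stranded (no codas are permitted; onsets are limited to one consonant).
Each unlicensed consonant is deleted: /b/, /l/, /b/.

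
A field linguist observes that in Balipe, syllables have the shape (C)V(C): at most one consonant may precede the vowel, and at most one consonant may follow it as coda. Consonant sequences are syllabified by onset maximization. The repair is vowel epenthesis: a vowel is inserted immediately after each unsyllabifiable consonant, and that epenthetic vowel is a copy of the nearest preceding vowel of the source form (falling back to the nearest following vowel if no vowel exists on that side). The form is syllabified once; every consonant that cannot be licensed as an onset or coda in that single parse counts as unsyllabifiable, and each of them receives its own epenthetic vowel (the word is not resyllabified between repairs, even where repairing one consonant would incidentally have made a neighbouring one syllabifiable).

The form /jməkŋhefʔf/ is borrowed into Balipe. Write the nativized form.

jəməkŋəhefʔefe

Syllabifying with onset maximization leaves /j/, /ŋ/, /ʔ/, /f/ stranded (at most one coda consonant is licensed; onsets are limited to one consonant).
Inserting the epenthetic vowel yields /j/ → /jə/, /ŋ/ → /ŋə/, /ʔ/ → /ʔe/, /f/ → /fe/.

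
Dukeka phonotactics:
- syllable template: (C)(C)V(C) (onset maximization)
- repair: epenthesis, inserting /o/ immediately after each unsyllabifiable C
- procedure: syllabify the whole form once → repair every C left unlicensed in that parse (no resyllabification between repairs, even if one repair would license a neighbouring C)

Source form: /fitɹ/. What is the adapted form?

fitɹo

The consonants /ɹ/ cannot be parsed into a legal (C)(C)V(C) syllable (at most one coda consonant is licensed; onsets may contain at most 2 consonants).
Epenthesis after each stranded consonant: /ɹ/ → /ɹo/.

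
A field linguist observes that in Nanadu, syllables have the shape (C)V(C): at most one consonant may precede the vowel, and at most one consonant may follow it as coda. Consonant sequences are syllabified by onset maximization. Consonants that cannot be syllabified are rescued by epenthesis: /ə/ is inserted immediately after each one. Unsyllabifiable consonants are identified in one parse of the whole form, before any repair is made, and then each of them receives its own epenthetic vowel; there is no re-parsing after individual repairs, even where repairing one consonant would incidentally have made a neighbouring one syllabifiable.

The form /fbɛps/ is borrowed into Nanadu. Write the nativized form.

The consonants /f/, /s/ cannot be parsed into a legal (C)V(C) syllable (at most one coda consonant is licensed; onsets are limited to one consonant).
Each unlicensed consonant becomes the onset of a new syllable: /f/ → /fə/, /s/ → /sə/.

fəbɛpsə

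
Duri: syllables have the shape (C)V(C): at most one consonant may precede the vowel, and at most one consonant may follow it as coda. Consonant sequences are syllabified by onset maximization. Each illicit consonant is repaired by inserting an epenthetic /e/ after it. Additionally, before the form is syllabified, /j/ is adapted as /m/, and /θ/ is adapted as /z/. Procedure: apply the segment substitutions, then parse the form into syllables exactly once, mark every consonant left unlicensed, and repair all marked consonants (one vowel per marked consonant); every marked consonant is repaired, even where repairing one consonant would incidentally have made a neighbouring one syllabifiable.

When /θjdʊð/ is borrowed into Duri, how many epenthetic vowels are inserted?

2

After substitution the input is /zmdʊð/.
The unsyllabifiable consonants are /z/, /m/; each receives one epenthetic vowel.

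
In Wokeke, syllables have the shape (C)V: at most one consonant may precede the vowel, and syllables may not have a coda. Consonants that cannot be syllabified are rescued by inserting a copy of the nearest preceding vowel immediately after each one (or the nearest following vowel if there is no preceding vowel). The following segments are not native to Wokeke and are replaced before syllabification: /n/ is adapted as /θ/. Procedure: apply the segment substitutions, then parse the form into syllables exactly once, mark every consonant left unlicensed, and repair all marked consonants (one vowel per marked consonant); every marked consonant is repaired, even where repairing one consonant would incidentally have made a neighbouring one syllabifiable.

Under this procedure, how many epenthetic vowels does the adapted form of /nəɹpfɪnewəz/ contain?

After substitution the input is /θəɹpfɪθewəz/.
The unsyllabifiable consonants are /ɹ/, /p/, /z/; each receives one epenthetic vowel.

3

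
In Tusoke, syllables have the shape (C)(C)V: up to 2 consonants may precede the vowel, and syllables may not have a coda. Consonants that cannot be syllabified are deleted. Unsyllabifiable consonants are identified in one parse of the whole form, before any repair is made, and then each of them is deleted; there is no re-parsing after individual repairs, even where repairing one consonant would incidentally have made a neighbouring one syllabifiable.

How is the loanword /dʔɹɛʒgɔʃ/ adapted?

ʔɹɛʒgɔ

The consonants /d/, /ʃ/ cannot be parsed into a legal (C)(C)V syllable (no codas are permitted; onsets may contain at most 2 consonants).
Each unlicensed consonant is deleted: /d/, /ʃ/.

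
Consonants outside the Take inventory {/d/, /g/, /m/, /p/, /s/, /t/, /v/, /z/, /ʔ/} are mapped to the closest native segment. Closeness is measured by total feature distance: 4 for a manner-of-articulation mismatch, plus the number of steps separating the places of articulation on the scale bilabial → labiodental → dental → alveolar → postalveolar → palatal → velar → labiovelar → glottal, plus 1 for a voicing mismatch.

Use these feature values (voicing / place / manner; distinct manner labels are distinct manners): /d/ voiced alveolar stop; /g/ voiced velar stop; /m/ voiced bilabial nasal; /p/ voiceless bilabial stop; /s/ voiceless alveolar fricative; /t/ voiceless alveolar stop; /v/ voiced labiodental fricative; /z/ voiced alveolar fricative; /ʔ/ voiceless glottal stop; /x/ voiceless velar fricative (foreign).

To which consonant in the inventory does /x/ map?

s

/s/ is closest: same manner (fricative), place distance 3 (velar→alveolar), same voicing; total 3. Next closest is /z/ at distance 4.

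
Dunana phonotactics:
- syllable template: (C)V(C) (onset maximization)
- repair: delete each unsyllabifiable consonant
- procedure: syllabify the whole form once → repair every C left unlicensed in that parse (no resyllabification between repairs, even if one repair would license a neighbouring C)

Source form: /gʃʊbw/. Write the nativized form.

ʃʊb

Under (C)V(C), the unsyllabifiable consonants are /g/, /w/ (at most one coda consonant is licensed; onsets are limited to one consonant).
Deletion applies to /g/, /w/.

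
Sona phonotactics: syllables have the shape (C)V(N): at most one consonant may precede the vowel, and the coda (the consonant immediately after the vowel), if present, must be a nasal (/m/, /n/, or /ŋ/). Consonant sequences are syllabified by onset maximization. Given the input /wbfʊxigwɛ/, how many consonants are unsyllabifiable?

Syllabifying with onset maximization leaves /w/, /b/, /g/ stranded (only a nasal (/m/, /n/, or /ŋ/) is licensed in coda position; onsets are limited to one consonant).

3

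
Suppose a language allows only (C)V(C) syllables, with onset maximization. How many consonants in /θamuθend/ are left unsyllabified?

The consonants /d/ cannot be parsed into a legal (C)V(C) syllable (at most one coda consonant is licensed; onsets are limited to one consonant).

1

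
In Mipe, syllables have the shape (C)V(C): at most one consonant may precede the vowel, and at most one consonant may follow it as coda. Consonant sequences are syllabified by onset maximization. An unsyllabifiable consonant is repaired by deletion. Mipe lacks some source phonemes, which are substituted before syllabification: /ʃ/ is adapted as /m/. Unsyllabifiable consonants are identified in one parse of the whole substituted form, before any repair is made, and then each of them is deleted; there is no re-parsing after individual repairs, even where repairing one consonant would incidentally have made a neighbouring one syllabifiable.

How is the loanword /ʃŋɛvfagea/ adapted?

ŋɛvfagea

Substitution: /ʃ/ → /m/, giving /mŋɛvfagea/.
The consonants /m/ cannot be parsed into a legal (C)V(C) syllable (at most one coda consonant is licensed; onsets are limited to one consonant).
Deletion applies to /m/.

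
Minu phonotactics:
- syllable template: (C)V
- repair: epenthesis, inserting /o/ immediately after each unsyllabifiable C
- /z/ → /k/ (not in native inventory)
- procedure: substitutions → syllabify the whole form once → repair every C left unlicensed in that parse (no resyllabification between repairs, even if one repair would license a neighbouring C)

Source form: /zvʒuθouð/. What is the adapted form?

kovoʒuθouðo

Substitution: /z/ → /k/, giving /kvʒuθouð/.
Syllabifying with onset maximization leaves /k/, /v/, /ð/ stranded (no codas are permitted; onsets are limited to one consonant).
Epenthesis after each stranded consonant: /k/ → /ko/, /v/ → /vo/, /ð/ → /ðo/.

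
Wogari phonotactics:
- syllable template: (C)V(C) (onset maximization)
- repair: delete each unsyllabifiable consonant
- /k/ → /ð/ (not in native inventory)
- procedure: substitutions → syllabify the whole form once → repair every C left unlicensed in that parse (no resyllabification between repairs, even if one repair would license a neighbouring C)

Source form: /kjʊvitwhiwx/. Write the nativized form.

Substitution: /k/ → /ð/, giving /ðjʊvitwhiwx/.
The consonants /ð/, /w/, /x/ cannot be parsed into a legal (C)V(C) syllable (at most one coda consonant is licensed; onsets are limited to one consonant).
Deletion applies to /ð/, /w/, /x/.

jʊvithiw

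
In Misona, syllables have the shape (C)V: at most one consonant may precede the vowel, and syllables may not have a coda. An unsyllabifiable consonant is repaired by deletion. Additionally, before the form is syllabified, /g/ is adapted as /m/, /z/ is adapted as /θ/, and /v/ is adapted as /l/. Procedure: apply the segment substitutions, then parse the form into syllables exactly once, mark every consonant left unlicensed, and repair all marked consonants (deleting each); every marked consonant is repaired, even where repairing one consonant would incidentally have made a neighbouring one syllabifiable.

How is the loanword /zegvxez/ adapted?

θexe

Substitution: /z/ → /θ/, /g/ → /m/, /v/ → /l/, giving /θemlxeθ/.
Under (C)V, the unsyllabifiable consonants are /m/, /l/, /θ/ (no codas are permitted; onsets are limited to one consonant).
Deletion applies to /m/, /l/, /θ/.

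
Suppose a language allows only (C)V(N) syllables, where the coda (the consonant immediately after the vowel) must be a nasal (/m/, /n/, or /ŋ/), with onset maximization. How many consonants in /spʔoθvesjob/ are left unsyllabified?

The consonants /s/, /p/, /θ/, /s/, /b/ cannot be parsed into a legal (C)V(N) syllable (only a nasal (/m/, /n/, or /ŋ/) is licensed in coda position; onsets are limited to one consonant).

5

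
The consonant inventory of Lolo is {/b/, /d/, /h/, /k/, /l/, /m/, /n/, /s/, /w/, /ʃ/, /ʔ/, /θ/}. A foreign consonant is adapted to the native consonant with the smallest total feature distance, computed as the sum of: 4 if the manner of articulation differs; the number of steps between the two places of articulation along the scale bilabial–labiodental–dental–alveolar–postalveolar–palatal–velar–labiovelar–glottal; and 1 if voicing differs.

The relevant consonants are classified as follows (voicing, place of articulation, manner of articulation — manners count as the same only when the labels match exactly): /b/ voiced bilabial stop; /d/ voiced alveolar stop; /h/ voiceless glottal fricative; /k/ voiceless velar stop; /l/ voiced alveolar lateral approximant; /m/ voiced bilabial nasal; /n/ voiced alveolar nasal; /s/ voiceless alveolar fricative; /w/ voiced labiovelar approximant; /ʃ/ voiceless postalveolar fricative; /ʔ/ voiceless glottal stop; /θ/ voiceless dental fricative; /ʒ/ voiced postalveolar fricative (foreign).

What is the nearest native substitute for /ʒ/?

ʃ

/ʃ/ is closest: same manner (fricative), place distance 0 (postalveolar→postalveolar), voicing differs (+1); total 1. Next closest is /s/ at distance 2.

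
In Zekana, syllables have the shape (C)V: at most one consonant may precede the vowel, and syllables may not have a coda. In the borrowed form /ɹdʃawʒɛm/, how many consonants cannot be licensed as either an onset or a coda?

4

The consonants /ɹ/, /d/, /w/, /m/ cannot be parsed into a legal (C)V syllable (no codas are permitted; onsets are limited to one consonant).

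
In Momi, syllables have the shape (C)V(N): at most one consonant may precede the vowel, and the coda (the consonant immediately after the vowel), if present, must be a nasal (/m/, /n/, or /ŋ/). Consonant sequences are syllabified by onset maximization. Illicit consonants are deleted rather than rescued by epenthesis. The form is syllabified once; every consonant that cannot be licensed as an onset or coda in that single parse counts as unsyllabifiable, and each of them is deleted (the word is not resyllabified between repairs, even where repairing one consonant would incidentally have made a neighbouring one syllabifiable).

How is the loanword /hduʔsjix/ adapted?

duji

Syllabifying with onset maximization leaves /h/, /ʔ/, /s/, /x/ stranded (only a nasal (/m/, /n/, or /ŋ/) is licensed in coda position; onsets are limited to one consonant).
Deleting the stranded consonants removes /h/, /ʔ/, /s/, /x/.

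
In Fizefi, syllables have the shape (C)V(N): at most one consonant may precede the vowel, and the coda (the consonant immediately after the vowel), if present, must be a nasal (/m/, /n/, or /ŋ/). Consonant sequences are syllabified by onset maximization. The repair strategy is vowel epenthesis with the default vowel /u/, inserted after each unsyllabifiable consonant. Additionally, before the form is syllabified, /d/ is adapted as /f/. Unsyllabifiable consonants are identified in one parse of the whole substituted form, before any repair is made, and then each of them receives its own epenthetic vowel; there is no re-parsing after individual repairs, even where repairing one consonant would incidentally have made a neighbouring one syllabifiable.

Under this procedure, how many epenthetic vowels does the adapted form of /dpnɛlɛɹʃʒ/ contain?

After substitution the input is /fpnɛlɛɹʃʒ/.
The unsyllabifiable consonants are /f/, /p/, /ɹ/, /ʃ/, /ʒ/; each receives one epenthetic vowel.

5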